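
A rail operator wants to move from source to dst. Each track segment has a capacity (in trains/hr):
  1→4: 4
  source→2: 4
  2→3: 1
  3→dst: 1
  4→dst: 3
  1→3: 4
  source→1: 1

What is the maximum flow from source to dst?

Augment source→1→4→dst: bottleneck 1. Total 1.
Augment source→2→3→dst: bottleneck 1. Total 2.
No augmenting path remains in the residual graph.

2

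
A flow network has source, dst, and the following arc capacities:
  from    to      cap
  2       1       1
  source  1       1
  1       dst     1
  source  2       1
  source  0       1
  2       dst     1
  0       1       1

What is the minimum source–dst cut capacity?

2

Max flow = 2 (via 2 augmenting paths).
In the residual at optimum, the set reachable from source is {0, 1, source}.
Cut edges: source->2 (cap 1), 1->dst (cap 1). Sum = 2.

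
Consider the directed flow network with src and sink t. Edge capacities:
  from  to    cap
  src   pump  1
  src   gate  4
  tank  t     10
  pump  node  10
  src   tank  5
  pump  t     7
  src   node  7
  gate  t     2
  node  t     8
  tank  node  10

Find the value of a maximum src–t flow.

Augment src→pump→t: bottleneck 1. Total 1.
Augment src→gate→t: bottleneck 2. Total 3.
Augment src→tank→t: bottleneck 5. Total 8.
Augment src→node→t: bottleneck 7. Total 15.
No augmenting path remains in the residual graph.

15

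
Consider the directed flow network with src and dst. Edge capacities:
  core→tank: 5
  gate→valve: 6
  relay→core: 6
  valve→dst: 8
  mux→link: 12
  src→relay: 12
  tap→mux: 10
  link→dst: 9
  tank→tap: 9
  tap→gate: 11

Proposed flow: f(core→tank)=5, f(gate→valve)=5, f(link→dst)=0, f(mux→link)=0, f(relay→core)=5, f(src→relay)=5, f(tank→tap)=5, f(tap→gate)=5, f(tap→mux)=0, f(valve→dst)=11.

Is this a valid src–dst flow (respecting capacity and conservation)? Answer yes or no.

No

Capacity violated on valve→dst: flow 11 > capacity 8.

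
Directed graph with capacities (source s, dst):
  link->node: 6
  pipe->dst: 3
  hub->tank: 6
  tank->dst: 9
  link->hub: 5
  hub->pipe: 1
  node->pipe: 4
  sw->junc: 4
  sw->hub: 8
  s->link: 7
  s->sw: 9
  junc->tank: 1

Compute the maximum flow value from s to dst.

Augment s->link->node->pipe->dst: bottleneck 3. Total 3.
Augment s->link->hub->tank->dst: bottleneck 4. Total 7.
Augment s->sw->hub->tank->dst: bottleneck 2. Total 9.
Augment s->sw->junc->tank->dst: bottleneck 1. Total 10.
No augmenting path remains in the residual graph.

10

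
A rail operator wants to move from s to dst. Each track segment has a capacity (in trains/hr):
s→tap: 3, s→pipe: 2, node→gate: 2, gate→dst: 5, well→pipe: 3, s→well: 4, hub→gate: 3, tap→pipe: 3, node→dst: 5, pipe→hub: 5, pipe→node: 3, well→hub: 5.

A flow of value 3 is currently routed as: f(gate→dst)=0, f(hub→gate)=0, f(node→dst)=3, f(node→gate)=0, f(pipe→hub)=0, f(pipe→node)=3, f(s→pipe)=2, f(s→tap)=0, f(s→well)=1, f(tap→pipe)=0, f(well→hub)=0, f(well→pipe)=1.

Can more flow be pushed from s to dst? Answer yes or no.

Yes

Residual path s→well→hub→gate→dst has bottleneck 3 > 0.
Pushing 3 along it raises the flow to 6, so the given flow is not maximum.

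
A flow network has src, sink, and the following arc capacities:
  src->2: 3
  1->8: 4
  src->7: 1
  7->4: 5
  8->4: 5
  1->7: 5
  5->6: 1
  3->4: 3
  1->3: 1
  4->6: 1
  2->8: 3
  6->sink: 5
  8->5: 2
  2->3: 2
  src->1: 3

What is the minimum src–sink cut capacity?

2

Max flow = 2 (via 2 augmenting paths).
In the residual at optimum, the set reachable from src is {1, 2, 3, 4, 5, 7, 8, src}.
Cut edges: 4->6 (cap 1), 5->6 (cap 1). Sum = 2.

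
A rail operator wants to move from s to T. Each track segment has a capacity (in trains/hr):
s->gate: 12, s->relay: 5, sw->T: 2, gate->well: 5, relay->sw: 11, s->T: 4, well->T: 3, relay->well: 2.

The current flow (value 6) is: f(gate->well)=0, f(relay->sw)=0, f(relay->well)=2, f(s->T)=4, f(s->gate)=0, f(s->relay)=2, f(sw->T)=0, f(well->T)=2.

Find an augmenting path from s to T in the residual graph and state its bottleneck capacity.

s->relay->sw->T, bottleneck 2

Residual along s->relay->sw->T: s->relay: 3, relay->sw: 11, sw->T: 2.
Bottleneck = min = 2.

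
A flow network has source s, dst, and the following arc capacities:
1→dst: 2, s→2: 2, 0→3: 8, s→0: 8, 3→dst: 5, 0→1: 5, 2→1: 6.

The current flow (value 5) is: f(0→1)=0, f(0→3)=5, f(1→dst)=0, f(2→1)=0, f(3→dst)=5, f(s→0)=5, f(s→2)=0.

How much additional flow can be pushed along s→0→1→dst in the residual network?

Residual capacities along the path: s→0: 3, 0→1: 5, 1→dst: 2.
Minimum is 2.

2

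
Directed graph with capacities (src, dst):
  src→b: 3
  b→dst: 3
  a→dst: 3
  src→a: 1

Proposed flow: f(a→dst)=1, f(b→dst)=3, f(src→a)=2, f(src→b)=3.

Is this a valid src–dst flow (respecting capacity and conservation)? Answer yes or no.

Capacity violated on src→a: flow 2 > capacity 1.

No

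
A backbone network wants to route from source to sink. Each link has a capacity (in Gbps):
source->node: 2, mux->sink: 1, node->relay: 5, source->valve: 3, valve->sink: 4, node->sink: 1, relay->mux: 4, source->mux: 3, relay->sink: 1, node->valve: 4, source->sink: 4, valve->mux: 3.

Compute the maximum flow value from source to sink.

10

Augment source->sink: bottleneck 4. Total 4.
Augment source->node->sink: bottleneck 1. Total 5.
Augment source->valve->sink: bottleneck 3. Total 8.
Augment source->mux->sink: bottleneck 1. Total 9.
Augment source->node->relay->sink: bottleneck 1. Total 10.
No augmenting path remains in the residual graph.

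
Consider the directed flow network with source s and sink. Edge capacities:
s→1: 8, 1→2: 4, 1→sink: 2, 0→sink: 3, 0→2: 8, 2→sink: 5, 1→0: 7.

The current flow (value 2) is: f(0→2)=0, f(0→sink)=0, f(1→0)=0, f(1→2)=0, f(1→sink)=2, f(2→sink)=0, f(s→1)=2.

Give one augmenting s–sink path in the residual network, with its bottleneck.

Residual along s→1→0→sink: s→1: 6, 1→0: 7, 0→sink: 3.
Bottleneck = min = 3.

s→1→0→sink, bottleneck 3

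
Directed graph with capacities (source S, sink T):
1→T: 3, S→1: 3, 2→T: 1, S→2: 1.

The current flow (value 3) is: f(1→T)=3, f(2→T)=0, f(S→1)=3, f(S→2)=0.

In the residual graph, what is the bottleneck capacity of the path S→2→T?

Residual capacities along the path: S→2: 1, 2→T: 1.
Minimum is 1.

1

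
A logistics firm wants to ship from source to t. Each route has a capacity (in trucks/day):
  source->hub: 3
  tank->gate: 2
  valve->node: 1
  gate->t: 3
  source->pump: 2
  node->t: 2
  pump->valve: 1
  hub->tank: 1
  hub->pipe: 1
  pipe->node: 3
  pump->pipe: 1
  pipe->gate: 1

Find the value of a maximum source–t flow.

4

Augment source->pump->valve->node->t: bottleneck 1. Total 1.
Augment source->pump->pipe->node->t: bottleneck 1. Total 2.
Augment source->hub->pipe->gate->t: bottleneck 1. Total 3.
Augment source->hub->tank->gate->t: bottleneck 1. Total 4.
No augmenting path remains in the residual graph.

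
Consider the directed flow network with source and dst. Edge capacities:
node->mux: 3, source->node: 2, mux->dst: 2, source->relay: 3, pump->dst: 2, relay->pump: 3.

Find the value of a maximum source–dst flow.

4

Augment source->node->mux->dst: bottleneck 2. Total 2.
Augment source->relay->pump->dst: bottleneck 2. Total 4.
No augmenting path remains in the residual graph.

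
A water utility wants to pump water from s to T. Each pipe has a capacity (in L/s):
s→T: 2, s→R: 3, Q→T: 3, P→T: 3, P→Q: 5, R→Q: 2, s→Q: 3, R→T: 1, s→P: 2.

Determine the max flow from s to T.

Augment s→T: bottleneck 2. Total 2.
Augment s→R→T: bottleneck 1. Total 3.
Augment s→P→T: bottleneck 2. Total 5.
Augment s→Q→T: bottleneck 3. Total 8.
No augmenting path remains in the residual graph.

8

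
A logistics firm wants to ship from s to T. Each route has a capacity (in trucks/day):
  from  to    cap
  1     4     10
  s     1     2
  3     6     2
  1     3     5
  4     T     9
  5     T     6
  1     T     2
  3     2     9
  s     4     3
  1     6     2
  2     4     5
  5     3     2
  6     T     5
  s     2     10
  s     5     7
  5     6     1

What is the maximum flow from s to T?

Augment s->5->T: bottleneck 6. Total 6.
Augment s->1->T: bottleneck 2. Total 8.
Augment s->4->T: bottleneck 3. Total 11.
Augment s->5->6->T: bottleneck 1. Total 12.
Augment s->2->4->T: bottleneck 5. Total 17.
No augmenting path remains in the residual graph.

17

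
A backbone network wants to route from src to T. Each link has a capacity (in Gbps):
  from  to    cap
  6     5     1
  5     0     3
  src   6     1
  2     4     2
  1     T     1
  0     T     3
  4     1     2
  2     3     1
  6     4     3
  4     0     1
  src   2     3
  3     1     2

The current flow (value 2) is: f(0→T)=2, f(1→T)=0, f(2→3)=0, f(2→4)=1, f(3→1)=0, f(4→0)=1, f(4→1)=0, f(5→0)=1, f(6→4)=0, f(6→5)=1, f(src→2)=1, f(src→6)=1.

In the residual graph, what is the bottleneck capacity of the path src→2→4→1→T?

Residual capacities along the path: src→2: 2, 2→4: 1, 4→1: 2, 1→T: 1.
Minimum is 1.

1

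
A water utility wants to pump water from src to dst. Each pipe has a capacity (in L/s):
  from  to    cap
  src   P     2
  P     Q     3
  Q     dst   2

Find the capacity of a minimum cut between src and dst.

Max flow = 2 (via 1 augmenting path).
In the residual at optimum, the set reachable from src is {src}.
Cut edges: src->P (cap 2). Sum = 2.

2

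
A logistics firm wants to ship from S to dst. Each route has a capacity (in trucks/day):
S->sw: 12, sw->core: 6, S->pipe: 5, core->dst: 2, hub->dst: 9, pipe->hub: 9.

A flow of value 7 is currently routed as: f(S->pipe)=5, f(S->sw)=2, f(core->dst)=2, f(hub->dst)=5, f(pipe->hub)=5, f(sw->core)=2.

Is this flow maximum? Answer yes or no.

Residual reachable from S: {S, core, sw}; dst is not reachable.
Saturated cut: S->pipe, core->dst with total capacity 7 = current flow value. Flow is maximum.

Yes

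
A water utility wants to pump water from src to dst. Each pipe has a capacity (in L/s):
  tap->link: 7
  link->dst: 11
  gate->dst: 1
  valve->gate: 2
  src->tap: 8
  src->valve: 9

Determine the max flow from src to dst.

8

Augment src->tap->link->dst: bottleneck 7. Total 7.
Augment src->valve->gate->dst: bottleneck 1. Total 8.
No augmenting path remains in the residual graph.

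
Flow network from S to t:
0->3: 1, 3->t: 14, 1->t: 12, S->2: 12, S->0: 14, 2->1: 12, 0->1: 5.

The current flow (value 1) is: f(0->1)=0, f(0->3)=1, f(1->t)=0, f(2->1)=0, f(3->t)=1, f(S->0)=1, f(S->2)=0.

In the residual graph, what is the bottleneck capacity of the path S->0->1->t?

Residual capacities along the path: S->0: 13, 0->1: 5, 1->t: 12.
Minimum is 5.

5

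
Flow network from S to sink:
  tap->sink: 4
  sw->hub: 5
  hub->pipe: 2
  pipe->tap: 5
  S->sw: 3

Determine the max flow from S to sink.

2

Augment S->sw->hub->pipe->tap->sink: bottleneck 2. Total 2.
No augmenting path remains in the residual graph.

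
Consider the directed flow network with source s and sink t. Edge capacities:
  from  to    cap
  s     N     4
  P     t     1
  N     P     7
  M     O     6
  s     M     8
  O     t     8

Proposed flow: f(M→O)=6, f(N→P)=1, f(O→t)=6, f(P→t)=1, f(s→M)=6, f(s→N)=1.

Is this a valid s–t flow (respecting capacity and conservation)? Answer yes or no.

Yes

Every edge has 0 ≤ f(e) ≤ cap(e).
At each intermediate node, inflow equals outflow.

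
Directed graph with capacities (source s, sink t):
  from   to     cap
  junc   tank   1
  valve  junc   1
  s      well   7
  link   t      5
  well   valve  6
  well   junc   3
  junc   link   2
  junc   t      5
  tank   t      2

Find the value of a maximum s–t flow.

4

Augment s->well->junc->t: bottleneck 3. Total 3.
Augment s->well->valve->junc->t: bottleneck 1. Total 4.
No augmenting path remains in the residual graph.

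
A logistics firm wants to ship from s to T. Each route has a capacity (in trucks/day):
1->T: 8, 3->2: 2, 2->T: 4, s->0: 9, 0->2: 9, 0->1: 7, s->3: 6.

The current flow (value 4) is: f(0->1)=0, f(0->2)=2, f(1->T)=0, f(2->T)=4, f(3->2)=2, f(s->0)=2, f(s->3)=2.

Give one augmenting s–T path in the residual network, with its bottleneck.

Residual along s->0->1->T: s->0: 7, 0->1: 7, 1->T: 8.
Bottleneck = min = 7.

s->0->1->T, bottleneck 7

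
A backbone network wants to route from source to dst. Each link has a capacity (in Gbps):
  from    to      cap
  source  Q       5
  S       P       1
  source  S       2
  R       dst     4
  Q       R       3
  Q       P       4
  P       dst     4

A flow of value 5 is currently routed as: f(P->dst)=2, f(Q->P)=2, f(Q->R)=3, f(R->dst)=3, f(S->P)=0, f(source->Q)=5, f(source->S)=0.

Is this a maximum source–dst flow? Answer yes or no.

No

Residual path source->S->P->dst has bottleneck 1 > 0.
Pushing 1 along it raises the flow to 6, so the given flow is not maximum.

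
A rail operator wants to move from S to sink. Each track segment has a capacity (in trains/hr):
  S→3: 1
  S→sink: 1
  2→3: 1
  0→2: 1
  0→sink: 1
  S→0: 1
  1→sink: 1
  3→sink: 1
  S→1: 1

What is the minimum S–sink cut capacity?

4

Max flow = 4 (via 4 augmenting paths).
In the residual at optimum, the set reachable from S is {S}.
Cut edges: S→0 (cap 1), S→1 (cap 1), S→3 (cap 1), S→sink (cap 1). Sum = 4.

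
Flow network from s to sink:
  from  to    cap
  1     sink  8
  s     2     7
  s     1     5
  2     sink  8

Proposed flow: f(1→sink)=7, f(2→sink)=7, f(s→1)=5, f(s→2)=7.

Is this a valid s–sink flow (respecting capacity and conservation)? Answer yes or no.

Conservation fails at 1: inflow 5 ≠ outflow 7.

No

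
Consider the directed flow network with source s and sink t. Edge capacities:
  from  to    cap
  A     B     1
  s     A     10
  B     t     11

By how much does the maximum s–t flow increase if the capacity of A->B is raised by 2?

2

Original max flow = 1.
After raising cap(A->B), augmenting paths through that edge carry 2 more units.
New max flow = 3. Increase = 2.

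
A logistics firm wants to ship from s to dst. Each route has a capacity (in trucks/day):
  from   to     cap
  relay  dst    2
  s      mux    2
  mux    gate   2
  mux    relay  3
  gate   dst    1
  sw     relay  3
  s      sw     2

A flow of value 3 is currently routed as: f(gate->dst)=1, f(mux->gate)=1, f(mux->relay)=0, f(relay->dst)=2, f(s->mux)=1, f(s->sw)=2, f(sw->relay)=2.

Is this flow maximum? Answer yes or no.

Residual reachable from s: {gate, mux, relay, s, sw}; dst is not reachable.
Saturated cut: relay->dst, gate->dst with total capacity 3 = current flow value. Flow is maximum.

Yes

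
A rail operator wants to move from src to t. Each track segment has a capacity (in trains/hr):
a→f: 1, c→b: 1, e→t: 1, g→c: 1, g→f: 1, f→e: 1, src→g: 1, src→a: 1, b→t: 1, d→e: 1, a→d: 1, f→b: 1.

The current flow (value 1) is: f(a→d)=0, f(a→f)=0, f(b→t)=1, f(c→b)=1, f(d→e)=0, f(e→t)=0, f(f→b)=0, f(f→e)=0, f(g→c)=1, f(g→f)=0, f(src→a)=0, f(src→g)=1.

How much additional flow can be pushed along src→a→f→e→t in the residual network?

1

Residual capacities along the path: src→a: 1, a→f: 1, f→e: 1, e→t: 1.
Minimum is 1.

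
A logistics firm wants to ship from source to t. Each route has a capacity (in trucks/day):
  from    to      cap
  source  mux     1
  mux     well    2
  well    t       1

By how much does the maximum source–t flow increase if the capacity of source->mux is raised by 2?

0

Original max flow = 1.
Even with extra capacity on source->mux, another cut of capacity 1 remains binding.
New max flow = 1. Increase = 0.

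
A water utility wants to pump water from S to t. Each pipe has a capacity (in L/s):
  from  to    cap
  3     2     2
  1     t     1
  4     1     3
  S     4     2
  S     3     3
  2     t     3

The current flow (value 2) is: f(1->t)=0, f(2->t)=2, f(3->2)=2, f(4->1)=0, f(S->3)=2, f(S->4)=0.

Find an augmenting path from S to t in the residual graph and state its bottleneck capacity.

S->4->1->t, bottleneck 1

Residual along S->4->1->t: S->4: 2, 4->1: 3, 1->t: 1.
Bottleneck = min = 1.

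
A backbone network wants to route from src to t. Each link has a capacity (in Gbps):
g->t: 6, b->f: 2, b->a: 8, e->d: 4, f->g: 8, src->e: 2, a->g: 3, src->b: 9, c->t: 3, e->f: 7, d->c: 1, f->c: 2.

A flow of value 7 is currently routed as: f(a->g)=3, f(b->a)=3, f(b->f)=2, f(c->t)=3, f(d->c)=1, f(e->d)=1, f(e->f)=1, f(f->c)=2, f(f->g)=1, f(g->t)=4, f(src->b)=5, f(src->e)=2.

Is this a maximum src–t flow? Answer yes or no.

Yes

Residual reachable from src: {a, b, src}; t is not reachable.
Saturated cut: src->e, b->f, a->g with total capacity 7 = current flow value. Flow is maximum.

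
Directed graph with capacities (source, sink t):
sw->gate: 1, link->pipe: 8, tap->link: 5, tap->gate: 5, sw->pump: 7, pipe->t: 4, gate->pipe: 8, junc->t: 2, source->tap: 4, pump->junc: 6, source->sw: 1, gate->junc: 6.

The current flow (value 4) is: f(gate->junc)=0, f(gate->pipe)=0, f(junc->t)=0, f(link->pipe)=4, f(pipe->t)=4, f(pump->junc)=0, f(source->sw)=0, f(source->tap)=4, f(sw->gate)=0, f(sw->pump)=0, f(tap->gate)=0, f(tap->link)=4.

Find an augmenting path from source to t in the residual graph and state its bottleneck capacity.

Residual along source->sw->gate->junc->t: source->sw: 1, sw->gate: 1, gate->junc: 6, junc->t: 2.
Bottleneck = min = 1.

source->sw->gate->junc->t, bottleneck 1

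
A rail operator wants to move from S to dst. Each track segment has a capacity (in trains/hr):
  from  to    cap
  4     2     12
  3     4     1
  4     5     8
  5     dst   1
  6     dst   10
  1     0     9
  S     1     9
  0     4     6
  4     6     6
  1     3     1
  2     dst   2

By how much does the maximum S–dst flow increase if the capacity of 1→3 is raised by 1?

0

Original max flow = 7.
Even with extra capacity on 1→3, another cut of capacity 7 remains binding.
New max flow = 7. Increase = 0.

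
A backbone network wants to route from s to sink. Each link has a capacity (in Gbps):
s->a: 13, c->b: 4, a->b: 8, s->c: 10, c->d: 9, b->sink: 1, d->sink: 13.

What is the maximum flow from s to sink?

Augment s->a->b->sink: bottleneck 1. Total 1.
Augment s->c->d->sink: bottleneck 9. Total 10.
No augmenting path remains in the residual graph.

10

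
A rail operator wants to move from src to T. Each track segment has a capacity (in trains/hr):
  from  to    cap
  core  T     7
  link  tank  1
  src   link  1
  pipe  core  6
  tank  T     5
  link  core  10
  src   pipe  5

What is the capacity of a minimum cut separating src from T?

Max flow = 6 (via 2 augmenting paths).
In the residual at optimum, the set reachable from src is {src}.
Cut edges: src->pipe (cap 5), src->link (cap 1). Sum = 6.

6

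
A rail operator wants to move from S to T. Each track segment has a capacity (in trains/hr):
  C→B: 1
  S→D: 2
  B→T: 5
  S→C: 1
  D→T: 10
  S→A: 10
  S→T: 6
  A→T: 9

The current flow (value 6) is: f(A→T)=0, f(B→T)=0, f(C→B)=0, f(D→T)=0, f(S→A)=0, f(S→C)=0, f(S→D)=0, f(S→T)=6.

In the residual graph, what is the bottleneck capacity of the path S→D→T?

Residual capacities along the path: S→D: 2, D→T: 10.
Minimum is 2.

2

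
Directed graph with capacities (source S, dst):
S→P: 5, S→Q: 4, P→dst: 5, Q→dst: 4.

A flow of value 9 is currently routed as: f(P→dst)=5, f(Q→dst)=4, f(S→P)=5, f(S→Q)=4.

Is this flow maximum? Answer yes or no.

Yes

Residual reachable from S: {S}; dst is not reachable.
Saturated cut: S→Q, S→P with total capacity 9 = current flow value. Flow is maximum.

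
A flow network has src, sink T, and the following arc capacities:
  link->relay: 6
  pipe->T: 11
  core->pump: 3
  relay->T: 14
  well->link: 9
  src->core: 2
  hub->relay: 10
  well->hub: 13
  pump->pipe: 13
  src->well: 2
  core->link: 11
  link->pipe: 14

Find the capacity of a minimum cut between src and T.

Max flow = 4 (via 2 augmenting paths).
In the residual at optimum, the set reachable from src is {src}.
Cut edges: src->well (cap 2), src->core (cap 2). Sum = 4.

4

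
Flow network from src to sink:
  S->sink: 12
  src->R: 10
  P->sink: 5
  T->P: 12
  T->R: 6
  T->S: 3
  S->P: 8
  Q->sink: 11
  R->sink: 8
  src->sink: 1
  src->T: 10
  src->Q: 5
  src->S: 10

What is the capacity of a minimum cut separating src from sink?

Max flow = 31 (via 6 augmenting paths).
In the residual at optimum, the set reachable from src is {P, R, S, T, src}.
Cut edges: src->Q (cap 5), src->sink (cap 1), R->sink (cap 8), S->sink (cap 12), P->sink (cap 5). Sum = 31.

31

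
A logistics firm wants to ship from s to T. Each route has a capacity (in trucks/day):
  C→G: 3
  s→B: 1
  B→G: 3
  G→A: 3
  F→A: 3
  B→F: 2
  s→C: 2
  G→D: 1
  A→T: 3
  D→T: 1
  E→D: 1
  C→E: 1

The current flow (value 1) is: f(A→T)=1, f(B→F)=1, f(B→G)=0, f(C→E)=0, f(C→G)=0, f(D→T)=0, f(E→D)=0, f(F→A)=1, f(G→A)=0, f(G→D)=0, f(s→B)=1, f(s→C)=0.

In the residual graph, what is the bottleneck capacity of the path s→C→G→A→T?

Residual capacities along the path: s→C: 2, C→G: 3, G→A: 3, A→T: 2.
Minimum is 2.

2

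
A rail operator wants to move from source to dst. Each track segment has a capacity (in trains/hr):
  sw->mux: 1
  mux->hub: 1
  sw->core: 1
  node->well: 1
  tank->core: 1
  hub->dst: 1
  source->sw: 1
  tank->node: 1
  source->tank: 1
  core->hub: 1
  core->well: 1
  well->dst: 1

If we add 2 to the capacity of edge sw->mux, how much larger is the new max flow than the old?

Original max flow = 2.
Edge sw->mux does not cross the min cut (source side {source}), so extra capacity there cannot help.
New max flow = 2. Increase = 0.

0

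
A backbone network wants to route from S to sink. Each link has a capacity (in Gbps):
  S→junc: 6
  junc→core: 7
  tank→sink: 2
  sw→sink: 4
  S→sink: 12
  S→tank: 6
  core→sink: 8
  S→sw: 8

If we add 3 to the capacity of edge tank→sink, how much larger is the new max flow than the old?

3

Original max flow = 24.
After raising cap(tank→sink), augmenting paths through that edge carry 3 more units.
New max flow = 27. Increase = 3.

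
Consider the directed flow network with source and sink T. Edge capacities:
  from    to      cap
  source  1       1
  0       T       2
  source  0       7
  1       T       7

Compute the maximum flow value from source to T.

Augment source->0->T: bottleneck 2. Total 2.
Augment source->1->T: bottleneck 1. Total 3.
No augmenting path remains in the residual graph.

3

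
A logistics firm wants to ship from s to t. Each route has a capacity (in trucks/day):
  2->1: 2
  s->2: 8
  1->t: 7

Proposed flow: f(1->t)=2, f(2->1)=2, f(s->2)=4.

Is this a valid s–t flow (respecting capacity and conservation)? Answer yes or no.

No

Conservation fails at 2: inflow 4 ≠ outflow 2.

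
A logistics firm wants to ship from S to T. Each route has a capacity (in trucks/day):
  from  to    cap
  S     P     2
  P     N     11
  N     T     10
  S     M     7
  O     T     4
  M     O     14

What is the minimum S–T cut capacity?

6

Max flow = 6 (via 2 augmenting paths).
In the residual at optimum, the set reachable from S is {M, O, S}.
Cut edges: S->P (cap 2), O->T (cap 4). Sum = 6.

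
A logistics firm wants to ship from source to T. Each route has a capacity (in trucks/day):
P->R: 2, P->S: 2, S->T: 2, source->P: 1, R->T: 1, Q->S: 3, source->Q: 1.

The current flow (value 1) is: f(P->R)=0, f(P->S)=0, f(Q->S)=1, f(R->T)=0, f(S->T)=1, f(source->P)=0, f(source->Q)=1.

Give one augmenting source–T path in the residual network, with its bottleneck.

Residual along source->P->S->T: source->P: 1, P->S: 2, S->T: 1.
Bottleneck = min = 1.

source->P->S->T, bottleneck 1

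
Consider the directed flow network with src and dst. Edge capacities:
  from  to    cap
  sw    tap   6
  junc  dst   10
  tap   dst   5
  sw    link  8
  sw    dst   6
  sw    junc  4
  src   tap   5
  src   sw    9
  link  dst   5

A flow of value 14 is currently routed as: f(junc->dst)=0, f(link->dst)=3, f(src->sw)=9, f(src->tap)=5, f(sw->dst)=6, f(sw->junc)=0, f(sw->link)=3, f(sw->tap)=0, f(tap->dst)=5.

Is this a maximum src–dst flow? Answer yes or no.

Yes

Residual reachable from src: {src}; dst is not reachable.
Saturated cut: src->sw, src->tap with total capacity 14 = current flow value. Flow is maximum.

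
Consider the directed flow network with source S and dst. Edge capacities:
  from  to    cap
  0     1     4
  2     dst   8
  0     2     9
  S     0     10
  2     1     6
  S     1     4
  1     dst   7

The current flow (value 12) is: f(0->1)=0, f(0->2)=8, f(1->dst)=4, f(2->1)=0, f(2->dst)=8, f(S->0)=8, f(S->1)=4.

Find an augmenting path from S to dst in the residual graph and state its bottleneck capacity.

S->0->1->dst, bottleneck 2

Residual along S->0->1->dst: S->0: 2, 0->1: 4, 1->dst: 3.
Bottleneck = min = 2.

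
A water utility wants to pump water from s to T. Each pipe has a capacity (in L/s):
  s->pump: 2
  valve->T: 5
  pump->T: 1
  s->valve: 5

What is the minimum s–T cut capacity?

Max flow = 6 (via 2 augmenting paths).
In the residual at optimum, the set reachable from s is {pump, s}.
Cut edges: s->valve (cap 5), pump->T (cap 1). Sum = 6.

6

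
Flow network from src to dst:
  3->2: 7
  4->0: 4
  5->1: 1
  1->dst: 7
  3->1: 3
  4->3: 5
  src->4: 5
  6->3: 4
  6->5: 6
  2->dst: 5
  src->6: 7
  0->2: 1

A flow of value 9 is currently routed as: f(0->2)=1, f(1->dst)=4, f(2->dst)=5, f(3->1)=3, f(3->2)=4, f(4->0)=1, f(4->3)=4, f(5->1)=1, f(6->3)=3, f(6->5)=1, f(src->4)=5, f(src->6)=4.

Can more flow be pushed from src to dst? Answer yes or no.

No

Residual reachable from src: {0, 2, 3, 4, 5, 6, src}; dst is not reachable.
Saturated cut: 3->1, 2->dst, 5->1 with total capacity 9 = current flow value. Flow is maximum.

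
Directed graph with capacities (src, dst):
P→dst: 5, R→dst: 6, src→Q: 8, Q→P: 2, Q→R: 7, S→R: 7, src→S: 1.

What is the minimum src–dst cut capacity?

8

Max flow = 8 (via 3 augmenting paths).
In the residual at optimum, the set reachable from src is {Q, R, S, src}.
Cut edges: Q→P (cap 2), R→dst (cap 6). Sum = 8.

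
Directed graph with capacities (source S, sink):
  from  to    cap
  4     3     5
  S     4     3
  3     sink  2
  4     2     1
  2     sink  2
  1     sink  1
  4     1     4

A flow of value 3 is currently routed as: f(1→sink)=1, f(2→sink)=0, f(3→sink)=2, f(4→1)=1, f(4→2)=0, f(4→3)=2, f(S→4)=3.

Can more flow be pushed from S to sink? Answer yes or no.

Residual reachable from S: {S}; sink is not reachable.
Saturated cut: S→4 with total capacity 3 = current flow value. Flow is maximum.

No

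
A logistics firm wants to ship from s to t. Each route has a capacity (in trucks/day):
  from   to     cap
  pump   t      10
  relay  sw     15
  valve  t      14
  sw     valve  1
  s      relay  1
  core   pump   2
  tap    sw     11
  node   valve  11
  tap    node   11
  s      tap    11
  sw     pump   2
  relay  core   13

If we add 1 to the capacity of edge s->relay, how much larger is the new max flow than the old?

Original max flow = 12.
After raising cap(s->relay), augmenting paths through that edge carry 1 more unit.
New max flow = 13. Increase = 1.

1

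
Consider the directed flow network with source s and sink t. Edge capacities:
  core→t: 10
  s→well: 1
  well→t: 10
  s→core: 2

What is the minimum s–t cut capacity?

Max flow = 3 (via 2 augmenting paths).
In the residual at optimum, the set reachable from s is {s}.
Cut edges: s→well (cap 1), s→core (cap 2). Sum = 3.

3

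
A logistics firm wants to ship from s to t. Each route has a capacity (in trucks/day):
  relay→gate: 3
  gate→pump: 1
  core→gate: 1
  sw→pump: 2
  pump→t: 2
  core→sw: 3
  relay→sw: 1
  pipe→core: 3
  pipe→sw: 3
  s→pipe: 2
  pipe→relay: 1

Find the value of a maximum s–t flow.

Augment s→pipe→sw→pump→t: bottleneck 2. Total 2.
No augmenting path remains in the residual graph.

2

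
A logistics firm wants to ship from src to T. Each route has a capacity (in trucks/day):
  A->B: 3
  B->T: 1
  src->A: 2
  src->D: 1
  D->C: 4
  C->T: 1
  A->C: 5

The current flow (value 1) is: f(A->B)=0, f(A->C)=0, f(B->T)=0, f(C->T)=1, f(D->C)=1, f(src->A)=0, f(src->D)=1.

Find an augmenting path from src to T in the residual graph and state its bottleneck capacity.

src->A->B->T, bottleneck 1

Residual along src->A->B->T: src->A: 2, A->B: 3, B->T: 1.
Bottleneck = min = 1.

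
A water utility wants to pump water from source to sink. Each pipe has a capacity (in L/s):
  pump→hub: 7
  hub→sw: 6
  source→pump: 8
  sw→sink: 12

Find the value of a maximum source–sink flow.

6

Augment source→pump→hub→sw→sink: bottleneck 6. Total 6.
No augmenting path remains in the residual graph.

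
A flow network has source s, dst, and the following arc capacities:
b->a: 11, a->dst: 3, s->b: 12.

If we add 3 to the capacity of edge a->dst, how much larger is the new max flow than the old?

3

Original max flow = 3.
After raising cap(a->dst), augmenting paths through that edge carry 3 more units.
New max flow = 6. Increase = 3.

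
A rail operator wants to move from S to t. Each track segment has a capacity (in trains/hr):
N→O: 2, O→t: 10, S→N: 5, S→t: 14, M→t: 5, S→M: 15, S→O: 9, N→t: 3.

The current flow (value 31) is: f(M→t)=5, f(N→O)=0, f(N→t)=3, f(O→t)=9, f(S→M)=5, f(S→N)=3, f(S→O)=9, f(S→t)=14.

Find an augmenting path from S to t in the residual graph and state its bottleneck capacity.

S→N→O→t, bottleneck 1

Residual along S→N→O→t: S→N: 2, N→O: 2, O→t: 1.
Bottleneck = min = 1.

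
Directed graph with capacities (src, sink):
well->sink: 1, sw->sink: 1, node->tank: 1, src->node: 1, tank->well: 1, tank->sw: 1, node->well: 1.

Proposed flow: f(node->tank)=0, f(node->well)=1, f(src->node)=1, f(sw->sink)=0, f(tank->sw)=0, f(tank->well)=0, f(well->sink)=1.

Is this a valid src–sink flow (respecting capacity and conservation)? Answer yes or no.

Yes

Every edge has 0 ≤ f(e) ≤ cap(e).
At each intermediate node, inflow equals outflow.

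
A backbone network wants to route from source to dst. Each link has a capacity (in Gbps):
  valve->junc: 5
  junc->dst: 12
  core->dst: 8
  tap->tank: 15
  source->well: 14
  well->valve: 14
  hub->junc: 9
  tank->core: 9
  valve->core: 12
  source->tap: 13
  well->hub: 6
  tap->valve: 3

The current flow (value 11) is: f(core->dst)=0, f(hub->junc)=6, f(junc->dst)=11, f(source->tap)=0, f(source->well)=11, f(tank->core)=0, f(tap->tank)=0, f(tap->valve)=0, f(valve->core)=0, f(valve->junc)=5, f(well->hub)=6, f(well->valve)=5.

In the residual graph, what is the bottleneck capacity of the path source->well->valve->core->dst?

Residual capacities along the path: source->well: 3, well->valve: 9, valve->core: 12, core->dst: 8.
Minimum is 3.

3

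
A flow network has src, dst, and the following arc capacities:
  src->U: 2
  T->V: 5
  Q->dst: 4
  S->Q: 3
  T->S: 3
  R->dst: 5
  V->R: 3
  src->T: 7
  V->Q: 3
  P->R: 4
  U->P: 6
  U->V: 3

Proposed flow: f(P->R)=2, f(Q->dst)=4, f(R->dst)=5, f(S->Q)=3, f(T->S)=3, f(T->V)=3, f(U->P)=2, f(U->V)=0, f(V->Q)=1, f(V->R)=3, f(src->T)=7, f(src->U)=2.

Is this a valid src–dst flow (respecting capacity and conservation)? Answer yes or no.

No

Conservation fails at T: inflow 7 ≠ outflow 6.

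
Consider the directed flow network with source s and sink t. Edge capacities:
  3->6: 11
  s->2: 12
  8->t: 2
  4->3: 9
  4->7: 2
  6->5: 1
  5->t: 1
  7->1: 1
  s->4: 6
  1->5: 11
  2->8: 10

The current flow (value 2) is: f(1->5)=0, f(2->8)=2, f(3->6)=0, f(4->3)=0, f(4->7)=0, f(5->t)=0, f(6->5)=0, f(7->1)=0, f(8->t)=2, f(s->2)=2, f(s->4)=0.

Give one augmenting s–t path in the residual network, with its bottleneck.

s->4->7->1->5->t, bottleneck 1

Residual along s->4->7->1->5->t: s->4: 6, 4->7: 2, 7->1: 1, 1->5: 11, 5->t: 1.
Bottleneck = min = 1.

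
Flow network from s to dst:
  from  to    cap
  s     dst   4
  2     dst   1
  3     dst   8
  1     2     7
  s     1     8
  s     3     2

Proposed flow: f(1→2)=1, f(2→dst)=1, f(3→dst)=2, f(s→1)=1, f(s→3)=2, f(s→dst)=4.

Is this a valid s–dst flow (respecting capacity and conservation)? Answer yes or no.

Every edge has 0 ≤ f(e) ≤ cap(e).
At each intermediate node, inflow equals outflow.

Yes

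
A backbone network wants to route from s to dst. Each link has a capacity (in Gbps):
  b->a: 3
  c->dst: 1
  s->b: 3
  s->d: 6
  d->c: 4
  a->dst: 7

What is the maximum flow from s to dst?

Augment s->d->c->dst: bottleneck 1. Total 1.
Augment s->b->a->dst: bottleneck 3. Total 4.
No augmenting path remains in the residual graph.

4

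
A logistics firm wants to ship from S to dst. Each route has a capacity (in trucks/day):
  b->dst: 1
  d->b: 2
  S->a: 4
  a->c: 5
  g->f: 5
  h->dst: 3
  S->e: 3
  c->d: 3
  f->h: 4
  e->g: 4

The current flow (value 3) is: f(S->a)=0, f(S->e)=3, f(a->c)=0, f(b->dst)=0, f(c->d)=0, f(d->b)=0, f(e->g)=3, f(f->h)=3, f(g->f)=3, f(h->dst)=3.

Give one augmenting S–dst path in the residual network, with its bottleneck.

Residual along S->a->c->d->b->dst: S->a: 4, a->c: 5, c->d: 3, d->b: 2, b->dst: 1.
Bottleneck = min = 1.

S->a->c->d->b->dst, bottleneck 1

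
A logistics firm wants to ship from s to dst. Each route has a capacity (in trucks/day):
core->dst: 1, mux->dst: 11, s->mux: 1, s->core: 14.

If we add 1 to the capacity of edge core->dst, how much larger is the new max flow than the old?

Original max flow = 2.
After raising cap(core->dst), augmenting paths through that edge carry 1 more unit.
New max flow = 3. Increase = 1.

1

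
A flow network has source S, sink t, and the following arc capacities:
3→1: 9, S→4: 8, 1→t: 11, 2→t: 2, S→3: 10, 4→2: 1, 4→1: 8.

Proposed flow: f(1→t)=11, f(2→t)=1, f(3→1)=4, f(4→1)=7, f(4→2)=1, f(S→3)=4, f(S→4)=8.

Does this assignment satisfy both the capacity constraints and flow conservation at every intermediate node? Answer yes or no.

Yes

Every edge has 0 ≤ f(e) ≤ cap(e).
At each intermediate node, inflow equals outflow.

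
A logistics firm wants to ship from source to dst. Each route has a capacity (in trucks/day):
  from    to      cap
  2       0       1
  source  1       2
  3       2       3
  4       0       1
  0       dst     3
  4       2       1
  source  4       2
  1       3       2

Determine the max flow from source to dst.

Augment source->4->0->dst: bottleneck 1. Total 1.
Augment source->4->2->0->dst: bottleneck 1. Total 2.
No augmenting path remains in the residual graph.

2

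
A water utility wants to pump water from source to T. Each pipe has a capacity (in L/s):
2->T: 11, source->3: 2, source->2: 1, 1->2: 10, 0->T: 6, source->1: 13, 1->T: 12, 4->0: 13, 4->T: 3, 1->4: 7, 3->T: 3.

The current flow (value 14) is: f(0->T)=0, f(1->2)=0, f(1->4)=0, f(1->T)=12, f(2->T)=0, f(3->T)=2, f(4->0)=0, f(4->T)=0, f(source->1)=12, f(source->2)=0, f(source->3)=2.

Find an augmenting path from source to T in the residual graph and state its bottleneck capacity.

Residual along source->2->T: source->2: 1, 2->T: 11.
Bottleneck = min = 1.

source->2->T, bottleneck 1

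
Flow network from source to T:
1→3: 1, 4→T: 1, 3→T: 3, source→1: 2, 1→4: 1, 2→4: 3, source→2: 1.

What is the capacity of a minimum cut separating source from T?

2

Max flow = 2 (via 2 augmenting paths).
In the residual at optimum, the set reachable from source is {1, 2, 4, source}.
Cut edges: 1→3 (cap 1), 4→T (cap 1). Sum = 2.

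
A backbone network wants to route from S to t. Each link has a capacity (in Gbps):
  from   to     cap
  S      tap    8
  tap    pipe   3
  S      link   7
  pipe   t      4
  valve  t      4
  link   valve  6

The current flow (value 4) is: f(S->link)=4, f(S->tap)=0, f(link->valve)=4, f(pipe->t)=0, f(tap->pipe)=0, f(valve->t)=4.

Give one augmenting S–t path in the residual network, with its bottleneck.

Residual along S->tap->pipe->t: S->tap: 8, tap->pipe: 3, pipe->t: 4.
Bottleneck = min = 3.

S->tap->pipe->t, bottleneck 3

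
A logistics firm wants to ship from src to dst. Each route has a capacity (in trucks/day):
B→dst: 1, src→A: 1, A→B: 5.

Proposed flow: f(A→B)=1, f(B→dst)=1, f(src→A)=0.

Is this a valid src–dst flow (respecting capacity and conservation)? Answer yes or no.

Conservation fails at A: inflow 0 ≠ outflow 1.

No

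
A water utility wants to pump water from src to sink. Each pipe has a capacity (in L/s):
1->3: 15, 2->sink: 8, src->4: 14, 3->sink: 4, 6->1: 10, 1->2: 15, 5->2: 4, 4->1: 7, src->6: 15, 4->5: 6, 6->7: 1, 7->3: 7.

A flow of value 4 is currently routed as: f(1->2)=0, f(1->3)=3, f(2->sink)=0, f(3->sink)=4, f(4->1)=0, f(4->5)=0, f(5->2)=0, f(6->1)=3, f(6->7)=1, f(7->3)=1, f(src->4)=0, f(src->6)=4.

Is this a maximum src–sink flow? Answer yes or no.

No

Residual path src->6->1->2->sink has bottleneck 7 > 0.
Pushing 7 along it raises the flow to 11, so the given flow is not maximum.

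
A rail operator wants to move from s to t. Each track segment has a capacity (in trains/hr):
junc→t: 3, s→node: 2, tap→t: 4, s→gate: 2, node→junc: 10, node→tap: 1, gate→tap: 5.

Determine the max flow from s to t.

4

Augment s→gate→tap→t: bottleneck 2. Total 2.
Augment s→node→tap→t: bottleneck 1. Total 3.
Augment s→node→junc→t: bottleneck 1. Total 4.
No augmenting path remains in the residual graph.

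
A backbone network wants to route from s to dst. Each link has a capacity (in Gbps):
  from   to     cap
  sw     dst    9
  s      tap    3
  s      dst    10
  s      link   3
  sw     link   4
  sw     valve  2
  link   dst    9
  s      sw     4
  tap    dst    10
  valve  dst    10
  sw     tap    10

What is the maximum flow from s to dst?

20

Augment s→dst: bottleneck 10. Total 10.
Augment s→sw→dst: bottleneck 4. Total 14.
Augment s→tap→dst: bottleneck 3. Total 17.
Augment s→link→dst: bottleneck 3. Total 20.
No augmenting path remains in the residual graph.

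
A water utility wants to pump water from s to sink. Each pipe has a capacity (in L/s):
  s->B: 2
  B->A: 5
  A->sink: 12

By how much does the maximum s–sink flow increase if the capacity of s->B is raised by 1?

Original max flow = 2.
After raising cap(s->B), augmenting paths through that edge carry 1 more unit.
New max flow = 3. Increase = 1.

1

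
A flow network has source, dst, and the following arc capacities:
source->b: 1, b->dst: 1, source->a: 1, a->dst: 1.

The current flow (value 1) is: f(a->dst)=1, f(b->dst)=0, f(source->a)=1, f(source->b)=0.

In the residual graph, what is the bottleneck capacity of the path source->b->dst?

Residual capacities along the path: source->b: 1, b->dst: 1.
Minimum is 1.

1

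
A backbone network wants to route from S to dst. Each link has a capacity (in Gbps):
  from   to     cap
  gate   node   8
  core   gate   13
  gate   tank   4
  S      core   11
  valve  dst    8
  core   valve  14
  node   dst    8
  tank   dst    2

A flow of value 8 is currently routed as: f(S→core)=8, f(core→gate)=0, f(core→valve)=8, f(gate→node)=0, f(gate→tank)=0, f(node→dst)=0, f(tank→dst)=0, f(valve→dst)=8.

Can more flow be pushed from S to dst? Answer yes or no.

Yes

Residual path S→core→gate→tank→dst has bottleneck 2 > 0.
Pushing 2 along it raises the flow to 10, so the given flow is not maximum.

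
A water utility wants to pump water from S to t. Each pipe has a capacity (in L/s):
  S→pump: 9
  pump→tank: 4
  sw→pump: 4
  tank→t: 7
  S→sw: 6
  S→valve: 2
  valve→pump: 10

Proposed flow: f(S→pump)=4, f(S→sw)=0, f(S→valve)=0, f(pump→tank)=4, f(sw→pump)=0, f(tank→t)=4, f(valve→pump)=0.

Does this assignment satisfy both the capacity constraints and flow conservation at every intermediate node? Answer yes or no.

Yes

Every edge has 0 ≤ f(e) ≤ cap(e).
At each intermediate node, inflow equals outflow.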